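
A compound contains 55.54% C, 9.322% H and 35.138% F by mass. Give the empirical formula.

C5H10F2

Assume 100 g: 55.54 g C, 9.322 g H, 35.138 g F.
Moles — C: 55.54 / 12.01 = 4.624 mol; H: 9.322 / 1.008 = 9.248 mol; F: 35.138 / 19.00 = 1.849 mol
Smallest is F at 1.849 mol; normalising gives C 2.501, H 5.001, F 1.000
Multiply by 2: C 5.00, H 10.00, F 2.00 → C5H10F2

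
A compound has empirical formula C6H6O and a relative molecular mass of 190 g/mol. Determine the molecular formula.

Empirical-formula mass = 94.11 g/mol
n = 190 / 94.11 = 2.02 ≈ 2
Molecular formula = (C6H6O)2 = C12H12O2

C12H12O2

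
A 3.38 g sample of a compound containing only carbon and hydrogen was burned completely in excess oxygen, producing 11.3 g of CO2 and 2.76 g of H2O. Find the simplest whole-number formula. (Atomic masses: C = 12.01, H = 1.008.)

mol C = 11.3 / 44.01 = 0.2568; mass C = 0.2568 × 12.01 = 3.084 g
mol H = 2 × (2.76 / 18.02) = 0.3063; mass H = 0.3063 × 1.008 = 0.3088 g
Divide by the smallest (0.2568 mol C): C 1.000, H 1.193
Multiply by 5: C 5.00, H 5.97 → C5H6

C5H6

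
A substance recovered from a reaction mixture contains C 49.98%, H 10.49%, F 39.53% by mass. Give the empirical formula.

Assume 100 g: 49.98 g C, 10.49 g H, 39.53 g F.
Moles — C: 49.98 / 12.01 = 4.162 mol; H: 10.49 / 1.008 = 10.41 mol; F: 39.53 / 19.00 = 2.081 mol
Divide by the smallest (2.081 mol F): C 2.000, H 5.002, F 1.000
Ratio ≈ 2:5:1, so the empirical formula is C2H5F

C2H5F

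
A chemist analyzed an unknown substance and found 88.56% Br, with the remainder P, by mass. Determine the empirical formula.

Br3P

Assume 100 g: 88.56 g Br, 11.44 g P.
n(Br) = 88.56/79.90 = 1.108, n(P) = 11.44/30.97 = 0.3694
Smallest is P at 0.3694 mol; normalising gives Br 3.001, P 1.000
≈ 3:1 → Br3P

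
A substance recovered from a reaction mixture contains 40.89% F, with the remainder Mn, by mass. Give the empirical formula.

Assume 100 g: 40.89 g F, 59.11 g Mn.
n(F) = 40.89/19.00 = 2.152, n(Mn) = 59.11/54.94 = 1.076
Smallest is Mn at 1.076 mol; normalising gives F 2.000, Mn 1.000
Ratio ≈ 2:1, so the empirical formula is F2Mn

F2Mn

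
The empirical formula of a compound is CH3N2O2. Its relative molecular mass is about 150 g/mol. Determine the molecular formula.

Empirical-formula mass = 75.05 g/mol
n = 150 / 75.05 = 2.00 ≈ 2
Molecular formula = (CH3N2O2)2 = C2H6N4O4

C2H6N4O4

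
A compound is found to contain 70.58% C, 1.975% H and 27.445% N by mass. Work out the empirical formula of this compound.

C3HN

Assume 100 g: 70.58 g C, 1.975 g H, 27.445 g N.
n(C) = 70.58/12.01 = 5.877, n(H) = 1.975/1.008 = 1.959, n(N) = 27.445/14.01 = 1.959
Divide by the smallest (1.959 mol N): C 3.000, H 1.000, N 1.000
→ C3HN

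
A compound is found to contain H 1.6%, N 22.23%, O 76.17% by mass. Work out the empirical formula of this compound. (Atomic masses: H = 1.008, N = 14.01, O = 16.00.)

Assume 100 g: 1.6 g H, 22.23 g N, 76.17 g O.
n(H) = 1.6/1.008 = 1.587, n(N) = 22.23/14.01 = 1.587, n(O) = 76.17/16.00 = 4.761
Divide by the smallest (1.587 mol N): H 1.000, N 1.000, O 3.000
→ HNO3

HNO3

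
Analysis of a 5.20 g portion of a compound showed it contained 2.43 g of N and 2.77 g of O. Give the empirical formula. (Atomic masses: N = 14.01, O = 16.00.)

NO

n(N) = 2.43/14.01 = 0.1734, n(O) = 2.77/16.00 = 0.1731
Smallest is O at 0.1731 mol; normalising gives N 1.002, O 1.000
Ratio ≈ 1:1, so the empirical formula is NO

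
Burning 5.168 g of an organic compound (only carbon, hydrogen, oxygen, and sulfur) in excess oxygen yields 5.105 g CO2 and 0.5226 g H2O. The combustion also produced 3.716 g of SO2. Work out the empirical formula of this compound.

mol C = 5.105 / 44.01 = 0.1160; mass C = 0.1160 × 12.01 = 1.393 g
mol H = 2 × (0.5226 / 18.02) = 0.05800; mass H = 0.05800 × 1.008 = 0.05847 g
mol S = 3.716 / 64.07 = 0.05800; mass S = 1.860 g
mass O = 5.168 − (3.312) = 1.856 g → mol O = 0.1160
Smallest is S at 0.058 mol; normalising gives C 2.000, H 1.000, O 2.000, S 1.000
Ratio ≈ 2:1:2:1, so the empirical formula is C2HO2S

C2HO2S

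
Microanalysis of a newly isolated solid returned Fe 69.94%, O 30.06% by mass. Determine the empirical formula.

Fe2O3

Assume 100 g: 69.94 g Fe, 30.06 g O.
n(Fe) = 69.94/55.85 = 1.252, n(O) = 30.06/16.00 = 1.879
Divide by the smallest (1.252 mol Fe): Fe 1.000, O 1.500
Multiply by 2: Fe 2.00, O 3.00 → Fe2O3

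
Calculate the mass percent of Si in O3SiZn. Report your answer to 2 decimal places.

Molar mass = 3(16.00) + 1(28.09) + 1(65.38) = 141.470 g/mol
Mass of Si per mole = 1 × 28.09 = 28.090 g
% Si = 28.090 / 141.470 × 100 = 19.86%

19.86%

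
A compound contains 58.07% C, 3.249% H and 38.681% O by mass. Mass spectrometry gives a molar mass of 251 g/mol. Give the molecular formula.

Assume 100 g: 58.07 g C, 3.249 g H, 38.681 g O.
Moles — C: 58.07 / 12.01 = 4.835 mol; H: 3.249 / 1.008 = 3.223 mol; O: 38.681 / 16.00 = 2.418 mol
Smallest is O at 2.418 mol; normalising gives C 2.000, H 1.333, O 1.000
Multiply by 3: C 6.00, H 4.00, O 3.00 → C6H4O3
Empirical-formula mass = 124.09 g/mol
n = 251 / 124.09 = 2.02 ≈ 2
Molecular formula = (C6H4O3)×2 = C12H8O6

C12H8O6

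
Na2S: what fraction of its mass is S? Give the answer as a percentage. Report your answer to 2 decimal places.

41.09%

Molar mass = 2(22.99) + 1(32.07) = 78.050 g/mol
Mass of S per mole = 1 × 32.07 = 32.070 g
% S = 32.070 / 78.050 × 100 = 41.09%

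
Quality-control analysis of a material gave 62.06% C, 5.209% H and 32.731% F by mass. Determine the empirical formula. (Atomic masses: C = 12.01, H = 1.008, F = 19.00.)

Assume 100 g: 62.06 g C, 5.209 g H, 32.731 g F.
C: 62.06 g ÷ 12.01 g/mol = 5.167 mol
H: 5.209 g ÷ 1.008 g/mol = 5.168 mol
F: 32.731 g ÷ 19.00 g/mol = 1.723 mol
Divide by the smallest (1.723 mol F): C 3.000, H 3.000, F 1.000
Ratio ≈ 3:3:1, so the empirical formula is C3H3F

C3H3F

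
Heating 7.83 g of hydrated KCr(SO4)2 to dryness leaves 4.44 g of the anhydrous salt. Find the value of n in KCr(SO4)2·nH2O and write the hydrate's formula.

Mass of water lost = 7.83 − 4.44 = 3.39 g → 3.39 / 18.02 = 0.1881 mol H2O
Molar mass of KCr(SO4)2 = 283.24 g/mol → mol KCr(SO4)2 = 4.44 / 283.24 = 0.01568
n = 0.1881 / 0.01568 = 12.00 ≈ 12 → KCr(SO4)2·12H2O

KCr(SO4)2·12H2O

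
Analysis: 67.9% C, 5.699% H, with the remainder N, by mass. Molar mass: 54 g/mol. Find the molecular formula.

C3H3N

Assume 100 g: 67.9 g C, 5.699 g H, 26.401 g N.
C: 67.9 g ÷ 12.01 g/mol = 5.654 mol
H: 5.699 g ÷ 1.008 g/mol = 5.654 mol
N: 26.401 g ÷ 14.01 g/mol = 1.884 mol
Smallest is N at 1.884 mol; normalising gives C 3.000, H 3.000, N 1.000
→ C3H3N
Empirical-formula mass = 53.06 g/mol
n = 54 / 53.06 = 1.02 ≈ 1
Molecular formula = empirical formula = C3H3N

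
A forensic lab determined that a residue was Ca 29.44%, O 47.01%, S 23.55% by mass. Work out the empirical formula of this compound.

CaO4S

Assume 100 g: 29.44 g Ca, 47.01 g O, 23.55 g S.
Moles — Ca: 29.44 / 40.08 = 0.7345 mol; O: 47.01 / 16.00 = 2.938 mol; S: 23.55 / 32.07 = 0.7343 mol
Divide by the smallest (0.7343 mol S): Ca 1.000, O 4.001, S 1.000
Ratio ≈ 1:4:1, so the empirical formula is CaO4S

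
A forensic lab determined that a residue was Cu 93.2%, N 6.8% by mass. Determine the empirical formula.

Cu3N

Assume 100 g: 93.2 g Cu, 6.8 g N.
Cu: 93.2 g ÷ 63.55 g/mol = 1.467 mol
N: 6.8 g ÷ 14.01 g/mol = 0.4854 mol
Ratios (÷ 0.4854): Cu 3.022, N 1.000
Ratio ≈ 3:1, so the empirical formula is Cu3N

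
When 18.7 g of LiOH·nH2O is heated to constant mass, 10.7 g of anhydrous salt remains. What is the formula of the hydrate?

Mass of water lost = 18.7 − 10.7 = 8 g → 8 / 18.02 = 0.444 mol H2O
Molar mass of LiOH = 23.95 g/mol → mol LiOH = 10.7 / 23.95 = 0.4468
n = 0.444 / 0.4468 = 0.99 ≈ 1 → LiOH·H2O

LiOH·H2O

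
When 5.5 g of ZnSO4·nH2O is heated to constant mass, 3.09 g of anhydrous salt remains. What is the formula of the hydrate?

Mass of water lost = 5.5 − 3.09 = 2.41 g → 2.41 / 18.02 = 0.1337 mol H2O
Molar mass of ZnSO4 = 161.45 g/mol → mol ZnSO4 = 3.09 / 161.45 = 0.01914
n = 0.1337 / 0.01914 = 6.99 ≈ 7 → ZnSO4·7H2O

ZnSO4·7H2O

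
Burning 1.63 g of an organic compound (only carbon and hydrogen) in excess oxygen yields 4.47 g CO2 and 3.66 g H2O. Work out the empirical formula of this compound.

CH4

mol C = 4.47 / 44.01 = 0.1016; mass C = 0.1016 × 12.01 = 1.220 g
mol H = 2 × (3.66 / 18.02) = 0.4062; mass H = 0.4062 × 1.008 = 0.4095 g
Ratios (÷ 0.1016): C 1.000, H 3.999
Ratio ≈ 1:4, so the empirical formula is CH4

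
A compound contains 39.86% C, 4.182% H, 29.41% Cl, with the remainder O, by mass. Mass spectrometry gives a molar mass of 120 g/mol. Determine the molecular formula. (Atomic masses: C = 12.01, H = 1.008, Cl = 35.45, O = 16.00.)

Assume 100 g: 39.86 g C, 4.182 g H, 29.41 g Cl, 26.548 g O.
n(C) = 39.86/12.01 = 3.319, n(H) = 4.182/1.008 = 4.149, n(Cl) = 29.41/35.45 = 0.8296, n(O) = 26.548/16.00 = 1.659
Divide by the smallest (0.8296 mol Cl): C 4.001, H 5.001, Cl 1.000, O 2.000
≈ 4:5:1:2 → C4H5ClO2
Empirical-formula mass = 120.53 g/mol
n = 120 / 120.53 = 1.00 ≈ 1
Molecular formula = empirical formula = C4H5ClO2

C4H5ClO2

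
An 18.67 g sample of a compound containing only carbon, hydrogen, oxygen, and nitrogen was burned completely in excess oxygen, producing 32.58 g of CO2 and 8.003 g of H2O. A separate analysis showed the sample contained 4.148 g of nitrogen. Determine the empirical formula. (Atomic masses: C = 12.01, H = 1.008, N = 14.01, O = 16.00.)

C5H6N2O2

mol C = 32.58 / 44.01 = 0.7403; mass C = 0.7403 × 12.01 = 8.891 g
mol H = 2 × (8.003 / 18.02) = 0.8882; mass H = 0.8882 × 1.008 = 0.8953 g
mol N = 4.148 / 14.01 = 0.2961
mass O = 18.67 − (13.93) = 4.736 g → mol O = 0.2960
Smallest is O at 0.296 mol; normalising gives C 2.501, H 3.001, N 1.000, O 1.000
Multiply by 2: C 5.00, H 6.00, N 2.00, O 2.00 → C5H6N2O2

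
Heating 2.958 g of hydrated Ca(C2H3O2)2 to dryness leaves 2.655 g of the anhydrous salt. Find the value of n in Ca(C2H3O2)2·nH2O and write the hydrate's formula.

Mass of water lost = 2.958 − 2.655 = 0.303 g → 0.303 / 18.02 = 0.01681 mol H2O
Molar mass of Ca(C2H3O2)2 = 158.17 g/mol → mol Ca(C2H3O2)2 = 2.655 / 158.17 = 0.01679
n = 0.01681 / 0.01679 = 1.00 ≈ 1 → Ca(C2H3O2)2·H2O

Ca(C2H3O2)2·H2O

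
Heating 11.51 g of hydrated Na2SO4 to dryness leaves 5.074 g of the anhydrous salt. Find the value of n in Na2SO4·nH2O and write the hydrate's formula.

Na2SO4·10H2O

Mass of water lost = 11.51 − 5.074 = 6.436 g → 6.436 / 18.02 = 0.3572 mol H2O
Molar mass of Na2SO4 = 142.05 g/mol → mol Na2SO4 = 5.074 / 142.05 = 0.03572
n = 0.3572 / 0.03572 = 10.00 ≈ 10 → Na2SO4·10H2O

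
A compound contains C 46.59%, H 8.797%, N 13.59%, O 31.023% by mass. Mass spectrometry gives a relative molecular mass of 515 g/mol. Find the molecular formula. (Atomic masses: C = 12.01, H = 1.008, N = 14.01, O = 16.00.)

C20H45N5O10

Assume 100 g: 46.59 g C, 8.797 g H, 13.59 g N, 31.023 g O.
C: 46.59 g ÷ 12.01 g/mol = 3.879 mol
H: 8.797 g ÷ 1.008 g/mol = 8.727 mol
N: 13.59 g ÷ 14.01 g/mol = 0.97 mol
O: 31.023 g ÷ 16.00 g/mol = 1.939 mol
Smallest is N at 0.97 mol; normalising gives C 3.999, H 8.997, N 1.000, O 1.999
→ C4H9NO2
Empirical-formula mass = 103.12 g/mol
n = 515 / 103.12 = 4.99 ≈ 5
Molecular formula = (C4H9NO2)×5 = C20H45N5O10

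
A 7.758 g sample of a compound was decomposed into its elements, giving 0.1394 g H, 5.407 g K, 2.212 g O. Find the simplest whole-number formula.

HKO

n(H) = 0.1394/1.008 = 0.1383, n(K) = 5.407/39.10 = 0.1383, n(O) = 2.212/16.00 = 0.1383
Smallest is O at 0.1383 mol; normalising gives H 1.000, K 1.000, O 1.000
≈ 1:1:1 → HKO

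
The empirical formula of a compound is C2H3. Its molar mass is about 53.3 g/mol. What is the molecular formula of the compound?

Empirical-formula mass = 27.04 g/mol
n = 53.3 / 27.04 = 1.97 ≈ 2
Molecular formula = (C2H3)2 = C4H6

C4H6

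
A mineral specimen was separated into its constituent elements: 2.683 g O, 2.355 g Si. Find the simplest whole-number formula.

O2Si

n(O) = 2.683/16.00 = 0.1677, n(Si) = 2.355/28.09 = 0.08384
Ratios (÷ 0.08384): O 2.000, Si 1.000
Ratio ≈ 2:1, so the empirical formula is O2Si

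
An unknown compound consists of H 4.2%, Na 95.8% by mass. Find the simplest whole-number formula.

Assume 100 g: 4.2 g H, 95.8 g Na.
Moles — H: 4.2 / 1.008 = 4.167 mol; Na: 95.8 / 22.99 = 4.167 mol
Divide by the smallest (4.167 mol H): H 1.000, Na 1.000
→ HNa

HNa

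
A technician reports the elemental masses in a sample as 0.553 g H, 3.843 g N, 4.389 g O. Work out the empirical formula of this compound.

H2NO

H: 0.553 g ÷ 1.008 g/mol = 0.5486 mol
N: 3.843 g ÷ 14.01 g/mol = 0.2743 mol
O: 4.389 g ÷ 16.00 g/mol = 0.2743 mol
Ratios (÷ 0.2743): H 2.000, N 1.000, O 1.000
→ H2NO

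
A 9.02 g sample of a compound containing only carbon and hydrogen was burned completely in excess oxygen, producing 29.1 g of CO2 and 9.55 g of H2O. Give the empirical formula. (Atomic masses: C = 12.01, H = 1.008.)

mol C = 29.1 / 44.01 = 0.6612; mass C = 0.6612 × 12.01 = 7.941 g
mol H = 2 × (9.55 / 18.02) = 1.060; mass H = 1.060 × 1.008 = 1.068 g
Ratios (÷ 0.6612): C 1.000, H 1.603
Multiply by 5: C 5.00, H 8.02 → C5H8

C5H8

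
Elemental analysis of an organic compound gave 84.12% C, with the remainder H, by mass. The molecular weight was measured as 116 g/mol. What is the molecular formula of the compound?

Assume 100 g: 84.12 g C, 15.88 g H.
n(C) = 84.12/12.01 = 7.004, n(H) = 15.88/1.008 = 15.75
Smallest is C at 7.004 mol; normalising gives C 1.000, H 2.249
×4: C 4.00, H 9.00 → C4H9
Empirical-formula mass = 57.11 g/mol
n = 116 / 57.11 = 2.03 ≈ 2
Molecular formula = (C4H9)×2 = C8H18

C8H18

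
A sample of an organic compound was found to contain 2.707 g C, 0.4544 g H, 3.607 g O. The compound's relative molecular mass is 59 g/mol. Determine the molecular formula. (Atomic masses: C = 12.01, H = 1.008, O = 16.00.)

Moles — C: 2.707 / 12.01 = 0.2254 mol; H: 0.4544 / 1.008 = 0.4508 mol; O: 3.607 / 16.00 = 0.2254 mol
Ratios (÷ 0.2254): C 1.000, H 2.000, O 1.000
→ CH2O
Empirical-formula mass = 30.03 g/mol
n = 59 / 30.03 = 1.96 ≈ 2
Molecular formula = (CH2O)×2 = C2H4O2

C2H4O2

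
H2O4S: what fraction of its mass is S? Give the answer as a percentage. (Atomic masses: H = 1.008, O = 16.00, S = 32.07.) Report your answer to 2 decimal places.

Molar mass = 2(1.008) + 4(16.00) + 1(32.07) = 98.086 g/mol
Mass of S per mole = 1 × 32.07 = 32.070 g
% S = 32.070 / 98.086 × 100 = 32.70%

32.70%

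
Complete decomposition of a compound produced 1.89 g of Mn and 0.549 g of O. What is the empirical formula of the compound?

MnO

n(Mn) = 1.89/54.94 = 0.0344, n(O) = 0.549/16.00 = 0.03431
Smallest is O at 0.03431 mol; normalising gives Mn 1.003, O 1.000
Ratio ≈ 1:1, so the empirical formula is MnO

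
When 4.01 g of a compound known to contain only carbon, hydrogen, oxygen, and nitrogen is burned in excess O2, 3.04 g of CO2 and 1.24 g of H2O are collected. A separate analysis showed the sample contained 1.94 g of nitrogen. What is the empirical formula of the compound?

mol C = 3.04 / 44.01 = 0.06908; mass C = 0.06908 × 12.01 = 0.8296 g
mol H = 2 × (1.24 / 18.02) = 0.1376; mass H = 0.1376 × 1.008 = 0.1387 g
mol N = 1.94 / 14.01 = 0.1385
mass O = 4.01 − (2.908) = 1.102 g → mol O = 0.06886
Ratios (÷ 0.06886): C 1.003, H 1.999, N 2.011, O 1.000
Ratio ≈ 1:2:2:1, so the empirical formula is CH2N2O

CH2N2O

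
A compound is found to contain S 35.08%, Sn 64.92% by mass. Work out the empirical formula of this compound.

S2Sn

Assume 100 g: 35.08 g S, 64.92 g Sn.
n(S) = 35.08/32.07 = 1.094, n(Sn) = 64.92/118.71 = 0.5469
Ratios (÷ 0.5469): S 2.000, Sn 1.000
Ratio ≈ 2:1, so the empirical formula is S2Sn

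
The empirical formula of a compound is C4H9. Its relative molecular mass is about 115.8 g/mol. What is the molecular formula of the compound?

Empirical-formula mass = 57.11 g/mol
n = 115.8 / 57.11 = 2.03 ≈ 2
Molecular formula = (C4H9)2 = C8H18

C8H18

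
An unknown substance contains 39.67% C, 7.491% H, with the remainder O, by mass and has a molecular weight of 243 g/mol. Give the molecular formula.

Assume 100 g: 39.67 g C, 7.491 g H, 52.839 g O.
Moles — C: 39.67 / 12.01 = 3.303 mol; H: 7.491 / 1.008 = 7.432 mol; O: 52.839 / 16.00 = 3.302 mol
Divide by the smallest (3.302 mol O): C 1.000, H 2.250, O 1.000
Multiply by 4: C 4.00, H 9.00, O 4.00 → C4H9O4
Empirical-formula mass = 121.11 g/mol
n = 243 / 121.11 = 2.01 ≈ 2
Molecular formula = (C4H9O4)×2 = C8H18O8

C8H18O8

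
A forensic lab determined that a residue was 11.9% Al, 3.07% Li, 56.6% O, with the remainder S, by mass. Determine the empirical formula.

Assume 100 g: 11.9 g Al, 3.07 g Li, 56.6 g O, 28.43 g S.
Moles — Al: 11.9 / 26.98 = 0.4411 mol; Li: 3.07 / 6.94 = 0.4424 mol; O: 56.6 / 16.00 = 3.538 mol; S: 28.43 / 32.07 = 0.8865 mol
Divide by the smallest (0.4411 mol Al): Al 1.000, Li 1.003, O 8.020, S 2.010
Ratio ≈ 1:1:8:2, so the empirical formula is AlLiO8S2

AlLiO8S2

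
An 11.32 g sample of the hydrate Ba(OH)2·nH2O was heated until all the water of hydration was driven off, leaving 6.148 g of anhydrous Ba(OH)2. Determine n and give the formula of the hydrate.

Ba(OH)2·8H2O

Mass of water lost = 11.32 − 6.148 = 5.172 g → 5.172 / 18.02 = 0.287 mol H2O
Molar mass of Ba(OH)2 = 171.35 g/mol → mol Ba(OH)2 = 6.148 / 171.35 = 0.03588
n = 0.287 / 0.03588 = 8.00 ≈ 8 → Ba(OH)2·8H2O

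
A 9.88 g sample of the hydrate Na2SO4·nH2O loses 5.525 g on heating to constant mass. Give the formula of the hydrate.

Na2SO4·10H2O

Mass of anhydrous Na2SO4 = 9.88 − 5.525 = 4.355 g
mol H2O = 5.525 / 18.02 = 0.3066
Molar mass of Na2SO4 = 142.05 g/mol → mol Na2SO4 = 4.355 / 142.05 = 0.03066
n = 0.3066 / 0.03066 = 10.00 ≈ 10 → Na2SO4·10H2O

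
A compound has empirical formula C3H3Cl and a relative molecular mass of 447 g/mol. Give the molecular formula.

Empirical-formula mass = 74.50 g/mol
n = 447 / 74.50 = 6.00 ≈ 6
Molecular formula = (C3H3Cl)6 = C18H18Cl6

C18H18Cl6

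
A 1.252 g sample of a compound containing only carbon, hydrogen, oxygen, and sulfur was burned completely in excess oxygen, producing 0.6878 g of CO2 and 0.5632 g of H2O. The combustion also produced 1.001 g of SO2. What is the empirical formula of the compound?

mol C = 0.6878 / 44.01 = 0.01563; mass C = 0.01563 × 12.01 = 0.1877 g
mol H = 2 × (0.5632 / 18.02) = 0.06251; mass H = 0.06251 × 1.008 = 0.06301 g
mol S = 1.001 / 64.07 = 0.01562; mass S = 0.5010 g
mass O = 1.252 − (0.7518) = 0.5002 g → mol O = 0.03127
Smallest is S at 0.01562 mol; normalising gives C 1.000, H 4.001, O 2.001, S 1.000
≈ 1:4:2:1 → CH4O2S

CH4O2S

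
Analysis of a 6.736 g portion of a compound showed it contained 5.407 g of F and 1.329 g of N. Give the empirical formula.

F: 5.407 g ÷ 19.00 g/mol = 0.2846 mol
N: 1.329 g ÷ 14.01 g/mol = 0.09486 mol
Ratios (÷ 0.09486): F 3.000, N 1.000
≈ 3:1 → F3N

F3N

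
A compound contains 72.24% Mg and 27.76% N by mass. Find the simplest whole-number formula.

Assume 100 g: 72.24 g Mg, 27.76 g N.
Mg: 72.24 g ÷ 24.31 g/mol = 2.972 mol
N: 27.76 g ÷ 14.01 g/mol = 1.981 mol
Smallest is N at 1.981 mol; normalising gives Mg 1.500, N 1.000
Multiply by 2: Mg 3.00, N 2.00 → Mg3N2

Mg3N2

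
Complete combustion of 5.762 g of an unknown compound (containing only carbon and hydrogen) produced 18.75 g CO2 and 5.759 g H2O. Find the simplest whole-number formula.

C2H3

mol C = 18.75 / 44.01 = 0.4260; mass C = 0.4260 × 12.01 = 5.117 g
mol H = 2 × (5.759 / 18.02) = 0.6392; mass H = 0.6392 × 1.008 = 0.6443 g
Ratios (÷ 0.426): C 1.000, H 1.500
×2: C 2.00, H 3.00 → C2H3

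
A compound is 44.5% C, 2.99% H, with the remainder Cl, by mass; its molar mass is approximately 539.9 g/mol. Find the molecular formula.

C20H16Cl8

Assume 100 g: 44.5 g C, 2.99 g H, 52.51 g Cl.
C: 44.5 g ÷ 12.01 g/mol = 3.705 mol
H: 2.99 g ÷ 1.008 g/mol = 2.966 mol
Cl: 52.51 g ÷ 35.45 g/mol = 1.481 mol
Divide by the smallest (1.481 mol Cl): C 2.501, H 2.003, Cl 1.000
Scaling by 2: C 5.00, H 4.01, Cl 2.00 → C5H4Cl2
Empirical-formula mass = 134.98 g/mol
n = 539.9 / 134.98 = 4.00 ≈ 4
Molecular formula = (C5H4Cl2)×4 = C20H16Cl8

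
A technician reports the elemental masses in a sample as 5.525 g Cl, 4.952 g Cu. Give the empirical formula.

Cl2Cu

Cl: 5.525 g ÷ 35.45 g/mol = 0.1559 mol
Cu: 4.952 g ÷ 63.55 g/mol = 0.07792 mol
Divide by the smallest (0.07792 mol Cu): Cl 2.000, Cu 1.000
Ratio ≈ 2:1, so the empirical formula is Cl2Cu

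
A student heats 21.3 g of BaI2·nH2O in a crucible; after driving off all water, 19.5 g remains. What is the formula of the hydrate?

Mass of water lost = 21.3 − 19.5 = 1.8 g → 1.8 / 18.02 = 0.09989 mol H2O
Molar mass of BaI2 = 391.13 g/mol → mol BaI2 = 19.5 / 391.13 = 0.04986
n = 0.09989 / 0.04986 = 2.00 ≈ 2 → BaI2·2H2O

BaI2·2H2O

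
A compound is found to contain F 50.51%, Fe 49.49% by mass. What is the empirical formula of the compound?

Assume 100 g: 50.51 g F, 49.49 g Fe.
Moles — F: 50.51 / 19.00 = 2.658 mol; Fe: 49.49 / 55.85 = 0.8861 mol
Ratios (÷ 0.8861): F 3.000, Fe 1.000
Ratio ≈ 3:1, so the empirical formula is F3Fe

F3Fe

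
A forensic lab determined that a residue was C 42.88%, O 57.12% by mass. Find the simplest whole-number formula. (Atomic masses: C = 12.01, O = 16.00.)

Assume 100 g: 42.88 g C, 57.12 g O.
n(C) = 42.88/12.01 = 3.57, n(O) = 57.12/16.00 = 3.57
Divide by the smallest (3.57 mol O): C 1.000, O 1.000
≈ 1:1 → CO

CO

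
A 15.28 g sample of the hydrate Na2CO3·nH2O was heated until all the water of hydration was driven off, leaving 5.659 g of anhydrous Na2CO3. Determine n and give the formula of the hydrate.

Na2CO3·10H2O

Mass of water lost = 15.28 − 5.659 = 9.621 g → 9.621 / 18.02 = 0.5339 mol H2O
Molar mass of Na2CO3 = 105.99 g/mol → mol Na2CO3 = 5.659 / 105.99 = 0.05339
n = 0.5339 / 0.05339 = 10.00 ≈ 10 → Na2CO3·10H2O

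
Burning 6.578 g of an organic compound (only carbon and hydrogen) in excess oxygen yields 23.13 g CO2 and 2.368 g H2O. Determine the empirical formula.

C2H

mol C = 23.13 / 44.01 = 0.5256; mass C = 0.5256 × 12.01 = 6.312 g
mol H = 2 × (2.368 / 18.02) = 0.2628; mass H = 0.2628 × 1.008 = 0.2649 g
Ratios (÷ 0.2628): C 2.000, H 1.000
≈ 2:1 → C2H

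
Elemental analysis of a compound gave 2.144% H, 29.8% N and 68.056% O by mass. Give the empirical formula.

HNO2

Assume 100 g: 2.144 g H, 29.8 g N, 68.056 g O.
H: 2.144 g ÷ 1.008 g/mol = 2.127 mol
N: 29.8 g ÷ 14.01 g/mol = 2.127 mol
O: 68.056 g ÷ 16.00 g/mol = 4.253 mol
Smallest is H at 2.127 mol; normalising gives H 1.000, N 1.000, O 2.000
→ HNO2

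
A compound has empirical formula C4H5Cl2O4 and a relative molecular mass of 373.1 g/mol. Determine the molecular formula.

C8H10Cl4O8

Empirical-formula mass = 187.98 g/mol
n = 373.1 / 187.98 = 1.98 ≈ 2
Molecular formula = (C4H5Cl2O4)2 = C8H10Cl4O8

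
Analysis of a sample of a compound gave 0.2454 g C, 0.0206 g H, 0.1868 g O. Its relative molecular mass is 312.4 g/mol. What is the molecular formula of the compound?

C: 0.2454 g ÷ 12.01 g/mol = 0.02043 mol
H: 0.0206 g ÷ 1.008 g/mol = 0.02044 mol
O: 0.1868 g ÷ 16.00 g/mol = 0.01167 mol
Smallest is O at 0.01167 mol; normalising gives C 1.750, H 1.750, O 1.000
Multiply by 4: C 7.00, H 7.00, O 4.00 → C7H7O4
Empirical-formula mass = 155.13 g/mol
n = 312.4 / 155.13 = 2.01 ≈ 2
Molecular formula = (C7H7O4)×2 = C14H14O8

C14H14O8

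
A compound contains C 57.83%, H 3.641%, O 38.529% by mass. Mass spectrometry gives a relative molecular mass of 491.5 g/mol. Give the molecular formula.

Assume 100 g: 57.83 g C, 3.641 g H, 38.529 g O.
Moles — C: 57.83 / 12.01 = 4.815 mol; H: 3.641 / 1.008 = 3.612 mol; O: 38.529 / 16.00 = 2.408 mol
Divide by the smallest (2.408 mol O): C 2.000, H 1.500, O 1.000
×2: C 4.00, H 3.00, O 2.00 → C4H3O2
Empirical-formula mass = 83.06 g/mol
n = 491.5 / 83.06 = 5.92 ≈ 6
Molecular formula = (C4H3O2)×6 = C24H18O12

C24H18O12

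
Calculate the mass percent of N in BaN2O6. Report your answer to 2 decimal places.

Molar mass = 1(137.33) + 2(14.01) + 6(16.00) = 261.350 g/mol
Mass of N per mole = 2 × 14.01 = 28.020 g
% N = 28.020 / 261.350 × 100 = 10.72%

10.72%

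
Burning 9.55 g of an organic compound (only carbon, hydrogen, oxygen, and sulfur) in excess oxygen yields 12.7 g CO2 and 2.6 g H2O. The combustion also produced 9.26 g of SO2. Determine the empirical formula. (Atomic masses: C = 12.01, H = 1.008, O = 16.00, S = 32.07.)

C4H4OS2

mol C = 12.7 / 44.01 = 0.2886; mass C = 0.2886 × 12.01 = 3.466 g
mol H = 2 × (2.6 / 18.02) = 0.2886; mass H = 0.2886 × 1.008 = 0.2909 g
mol S = 9.26 / 64.07 = 0.1445; mass S = 4.635 g
mass O = 9.55 − (8.392) = 1.158 g → mol O = 0.07240
Smallest is O at 0.0724 mol; normalising gives C 3.986, H 3.986, O 1.000, S 1.996
→ C4H4OS2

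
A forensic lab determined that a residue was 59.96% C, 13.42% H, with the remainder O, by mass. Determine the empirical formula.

C3H8O

Assume 100 g: 59.96 g C, 13.42 g H, 26.62 g O.
Moles — C: 59.96 / 12.01 = 4.993 mol; H: 13.42 / 1.008 = 13.31 mol; O: 26.62 / 16.00 = 1.664 mol
Divide by the smallest (1.664 mol O): C 3.001, H 8.002, O 1.000
≈ 3:8:1 → C3H8O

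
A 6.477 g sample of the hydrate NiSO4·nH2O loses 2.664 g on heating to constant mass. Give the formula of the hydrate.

Mass of anhydrous NiSO4 = 6.477 − 2.664 = 3.813 g
mol H2O = 2.664 / 18.02 = 0.1478
Molar mass of NiSO4 = 154.76 g/mol → mol NiSO4 = 3.813 / 154.76 = 0.02464
n = 0.1478 / 0.02464 = 6.00 ≈ 6 → NiSO4·6H2O

NiSO4·6H2O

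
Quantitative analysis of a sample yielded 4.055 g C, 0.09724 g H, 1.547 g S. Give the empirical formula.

C7H2S

Moles — C: 4.055 / 12.01 = 0.3376 mol; H: 0.09724 / 1.008 = 0.09647 mol; S: 1.547 / 32.07 = 0.04824 mol
Divide by the smallest (0.04824 mol S): C 6.999, H 2.000, S 1.000
Ratio ≈ 7:2:1, so the empirical formula is C7H2S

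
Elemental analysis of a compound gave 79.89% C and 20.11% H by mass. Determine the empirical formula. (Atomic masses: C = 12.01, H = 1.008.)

CH3

Assume 100 g: 79.89 g C, 20.11 g H.
n(C) = 79.89/12.01 = 6.652, n(H) = 20.11/1.008 = 19.95
Divide by the smallest (6.652 mol C): C 1.000, H 2.999
≈ 1:3 → CH3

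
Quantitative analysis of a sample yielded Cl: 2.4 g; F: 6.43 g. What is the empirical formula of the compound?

ClF5

Cl: 2.4 g ÷ 35.45 g/mol = 0.0677 mol
F: 6.43 g ÷ 19.00 g/mol = 0.3384 mol
Divide by the smallest (0.0677 mol Cl): Cl 1.000, F 4.999
≈ 1:5 → ClF5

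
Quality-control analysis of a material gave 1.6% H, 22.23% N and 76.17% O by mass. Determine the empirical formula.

HNO3

Assume 100 g: 1.6 g H, 22.23 g N, 76.17 g O.
n(H) = 1.6/1.008 = 1.587, n(N) = 22.23/14.01 = 1.587, n(O) = 76.17/16.00 = 4.761
Smallest is N at 1.587 mol; normalising gives H 1.000, N 1.000, O 3.000
Ratio ≈ 1:1:3, so the empirical formula is HNO3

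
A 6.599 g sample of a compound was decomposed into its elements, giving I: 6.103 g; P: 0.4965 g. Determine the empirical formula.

I3P

Moles — I: 6.103 / 126.90 = 0.04809 mol; P: 0.4965 / 30.97 = 0.01603 mol
Divide by the smallest (0.01603 mol P): I 3.000, P 1.000
→ I3P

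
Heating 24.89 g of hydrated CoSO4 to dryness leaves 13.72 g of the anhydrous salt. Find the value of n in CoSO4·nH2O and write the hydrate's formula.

Mass of water lost = 24.89 − 13.72 = 11.17 g → 11.17 / 18.02 = 0.6199 mol H2O
Molar mass of CoSO4 = 155.00 g/mol → mol CoSO4 = 13.72 / 155.00 = 0.08852
n = 0.6199 / 0.08852 = 7.00 ≈ 7 → CoSO4·7H2O

CoSO4·7H2O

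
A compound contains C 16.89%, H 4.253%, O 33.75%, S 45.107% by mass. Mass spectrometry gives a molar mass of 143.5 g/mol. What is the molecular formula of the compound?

Assume 100 g: 16.89 g C, 4.253 g H, 33.75 g O, 45.107 g S.
Moles — C: 16.89 / 12.01 = 1.406 mol; H: 4.253 / 1.008 = 4.219 mol; O: 33.75 / 16.00 = 2.109 mol; S: 45.107 / 32.07 = 1.407 mol
Ratios (÷ 1.406): C 1.000, H 3.000, O 1.500, S 1.000
Multiply by 2: C 2.00, H 6.00, O 3.00, S 2.00 → C2H6O3S2
Empirical-formula mass = 142.21 g/mol
n = 143.5 / 142.21 = 1.01 ≈ 1
Molecular formula = empirical formula = C2H6O3S2

C2H6O3S2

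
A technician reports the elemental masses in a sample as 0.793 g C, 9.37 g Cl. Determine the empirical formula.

CCl4

n(C) = 0.793/12.01 = 0.06603, n(Cl) = 9.37/35.45 = 0.2643
Smallest is C at 0.06603 mol; normalising gives C 1.000, Cl 4.003
≈ 1:4 → CCl4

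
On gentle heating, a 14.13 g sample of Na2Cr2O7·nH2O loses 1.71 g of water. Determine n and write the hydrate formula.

Na2Cr2O7·2H2O

Mass of anhydrous Na2Cr2O7 = 14.13 − 1.71 = 12.42 g
mol H2O = 1.71 / 18.02 = 0.09489
Molar mass of Na2Cr2O7 = 261.98 g/mol → mol Na2Cr2O7 = 12.42 / 261.98 = 0.04741
n = 0.09489 / 0.04741 = 2.00 ≈ 2 → Na2Cr2O7·2H2O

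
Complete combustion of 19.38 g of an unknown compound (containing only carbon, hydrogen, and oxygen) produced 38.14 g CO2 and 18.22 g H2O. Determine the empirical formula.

C6H14O3

mol C = 38.14 / 44.01 = 0.8666; mass C = 0.8666 × 12.01 = 10.41 g
mol H = 2 × (18.22 / 18.02) = 2.022; mass H = 2.022 × 1.008 = 2.038 g
mass O = 19.38 − (12.45) = 6.934 g → mol O = 0.4333
Smallest is O at 0.4333 mol; normalising gives C 2.000, H 4.666, O 1.000
Multiply by 3: C 6.00, H 14.00, O 3.00 → C6H14O3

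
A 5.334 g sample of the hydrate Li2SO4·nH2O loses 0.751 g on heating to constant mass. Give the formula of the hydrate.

Mass of anhydrous Li2SO4 = 5.334 − 0.751 = 4.583 g
mol H2O = 0.751 / 18.02 = 0.04168
Molar mass of Li2SO4 = 109.95 g/mol → mol Li2SO4 = 4.583 / 109.95 = 0.04168
n = 0.04168 / 0.04168 = 1.00 ≈ 1 → Li2SO4·H2O

Li2SO4·H2O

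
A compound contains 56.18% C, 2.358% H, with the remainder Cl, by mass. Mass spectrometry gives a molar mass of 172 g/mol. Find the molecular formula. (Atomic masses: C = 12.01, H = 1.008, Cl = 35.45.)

Assume 100 g: 56.18 g C, 2.358 g H, 41.462 g Cl.
C: 56.18 g ÷ 12.01 g/mol = 4.678 mol
H: 2.358 g ÷ 1.008 g/mol = 2.339 mol
Cl: 41.462 g ÷ 35.45 g/mol = 1.17 mol
Smallest is Cl at 1.17 mol; normalising gives C 3.999, H 2.000, Cl 1.000
≈ 4:2:1 → C4H2Cl
Empirical-formula mass = 85.51 g/mol
n = 172 / 85.51 = 2.01 ≈ 2
Molecular formula = (C4H2Cl)×2 = C8H4Cl2

C8H4Cl2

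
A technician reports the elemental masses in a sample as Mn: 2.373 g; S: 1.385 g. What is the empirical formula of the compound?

Moles — Mn: 2.373 / 54.94 = 0.04319 mol; S: 1.385 / 32.07 = 0.04319 mol
Divide by the smallest (0.04319 mol S): Mn 1.000, S 1.000
≈ 1:1 → MnS

MnS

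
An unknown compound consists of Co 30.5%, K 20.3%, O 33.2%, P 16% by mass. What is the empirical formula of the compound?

CoKO4P

Assume 100 g: 30.5 g Co, 20.3 g K, 33.2 g O, 16 g P.
n(Co) = 30.5/58.93 = 0.5176, n(K) = 20.3/39.10 = 0.5192, n(O) = 33.2/16.00 = 2.075, n(P) = 16/30.97 = 0.5166
Ratios (÷ 0.5166): Co 1.002, K 1.005, O 4.016, P 1.000
≈ 1:1:4:1 → CoKO4P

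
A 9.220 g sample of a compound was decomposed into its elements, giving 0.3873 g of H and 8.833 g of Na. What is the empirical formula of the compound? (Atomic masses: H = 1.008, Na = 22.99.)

H: 0.3873 g ÷ 1.008 g/mol = 0.3842 mol
Na: 8.833 g ÷ 22.99 g/mol = 0.3842 mol
Divide by the smallest (0.3842 mol Na): H 1.000, Na 1.000
→ HNa

HNa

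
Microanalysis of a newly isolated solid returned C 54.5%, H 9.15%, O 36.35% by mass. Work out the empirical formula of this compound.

C2H4O

Assume 100 g: 54.5 g C, 9.15 g H, 36.35 g O.
n(C) = 54.5/12.01 = 4.538, n(H) = 9.15/1.008 = 9.077, n(O) = 36.35/16.00 = 2.272
Ratios (÷ 2.272): C 1.997, H 3.996, O 1.000
≈ 2:4:1 → C2H4O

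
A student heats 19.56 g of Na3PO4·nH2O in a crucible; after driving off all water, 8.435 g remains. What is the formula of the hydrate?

Na3PO4·12H2O

Mass of water lost = 19.56 − 8.435 = 11.12 g → 11.12 / 18.02 = 0.6174 mol H2O
Molar mass of Na3PO4 = 163.94 g/mol → mol Na3PO4 = 8.435 / 163.94 = 0.05145
n = 0.6174 / 0.05145 = 12.00 ≈ 12 → Na3PO4·12H2O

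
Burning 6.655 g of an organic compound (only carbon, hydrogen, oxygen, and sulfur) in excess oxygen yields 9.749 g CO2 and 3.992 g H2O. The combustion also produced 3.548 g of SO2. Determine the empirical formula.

mol C = 9.749 / 44.01 = 0.2215; mass C = 0.2215 × 12.01 = 2.660 g
mol H = 2 × (3.992 / 18.02) = 0.4431; mass H = 0.4431 × 1.008 = 0.4466 g
mol S = 3.548 / 64.07 = 0.05538; mass S = 1.776 g
mass O = 6.655 − (4.883) = 1.772 g → mol O = 0.1108
Ratios (÷ 0.05538): C 4.000, H 8.001, O 2.000, S 1.000
→ C4H8O2S

C4H8O2S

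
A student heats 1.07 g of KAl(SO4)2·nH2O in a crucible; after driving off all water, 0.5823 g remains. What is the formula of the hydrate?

KAl(SO4)2·12H2O

Mass of water lost = 1.07 − 0.5823 = 0.4877 g → 0.4877 / 18.02 = 0.02706 mol H2O
Molar mass of KAl(SO4)2 = 258.22 g/mol → mol KAl(SO4)2 = 0.5823 / 258.22 = 0.002255
n = 0.02706 / 0.002255 = 12.00 ≈ 12 → KAl(SO4)2·12H2O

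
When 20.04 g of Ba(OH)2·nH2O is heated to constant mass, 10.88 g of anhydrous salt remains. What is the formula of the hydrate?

Mass of water lost = 20.04 − 10.88 = 9.16 g → 9.16 / 18.02 = 0.5083 mol H2O
Molar mass of Ba(OH)2 = 171.35 g/mol → mol Ba(OH)2 = 10.88 / 171.35 = 0.0635
n = 0.5083 / 0.0635 = 8.01 ≈ 8 → Ba(OH)2·8H2O

Ba(OH)2·8H2O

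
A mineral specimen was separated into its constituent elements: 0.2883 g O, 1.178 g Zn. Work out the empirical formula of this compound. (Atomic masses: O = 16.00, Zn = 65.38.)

Moles — O: 0.2883 / 16.00 = 0.01802 mol; Zn: 1.178 / 65.38 = 0.01802 mol
Ratios (÷ 0.01802): O 1.000, Zn 1.000
≈ 1:1 → OZn

OZn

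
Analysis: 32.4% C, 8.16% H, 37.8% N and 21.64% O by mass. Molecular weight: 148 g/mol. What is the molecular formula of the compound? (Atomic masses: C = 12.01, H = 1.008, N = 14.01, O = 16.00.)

C4H12N4O2

Assume 100 g: 32.4 g C, 8.16 g H, 37.8 g N, 21.64 g O.
Moles — C: 32.4 / 12.01 = 2.698 mol; H: 8.16 / 1.008 = 8.095 mol; N: 37.8 / 14.01 = 2.698 mol; O: 21.64 / 16.00 = 1.353 mol
Ratios (÷ 1.353): C 1.995, H 5.985, N 1.995, O 1.000
≈ 2:6:2:1 → C2H6N2O
Empirical-formula mass = 74.09 g/mol
n = 148 / 74.09 = 2.00 ≈ 2
Molecular formula = (C2H6N2O)×2 = C4H12N4O2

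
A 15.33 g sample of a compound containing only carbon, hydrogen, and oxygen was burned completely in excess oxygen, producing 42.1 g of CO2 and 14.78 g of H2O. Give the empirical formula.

mol C = 42.1 / 44.01 = 0.9566; mass C = 0.9566 × 12.01 = 11.49 g
mol H = 2 × (14.78 / 18.02) = 1.640; mass H = 1.640 × 1.008 = 1.654 g
mass O = 15.33 − (13.14) = 2.188 g → mol O = 0.1367
Smallest is O at 0.1367 mol; normalising gives C 6.996, H 11.997, O 1.000
≈ 7:12:1 → C7H12O

C7H12O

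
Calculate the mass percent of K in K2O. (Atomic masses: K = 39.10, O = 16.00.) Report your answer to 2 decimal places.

Molar mass = 2(39.10) + 1(16.00) = 94.200 g/mol
Mass of K per mole = 2 × 39.10 = 78.200 g
% K = 78.200 / 94.200 × 100 = 83.01%

83.01%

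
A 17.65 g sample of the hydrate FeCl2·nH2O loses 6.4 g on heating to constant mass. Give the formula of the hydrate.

FeCl2·4H2O

Mass of anhydrous FeCl2 = 17.65 − 6.4 = 11.25 g
mol H2O = 6.4 / 18.02 = 0.3552
Molar mass of FeCl2 = 126.75 g/mol → mol FeCl2 = 11.25 / 126.75 = 0.08876
n = 0.3552 / 0.08876 = 4.00 ≈ 4 → FeCl2·4H2O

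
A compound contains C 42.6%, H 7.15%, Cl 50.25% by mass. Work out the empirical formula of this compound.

Assume 100 g: 42.6 g C, 7.15 g H, 50.25 g Cl.
C: 42.6 g ÷ 12.01 g/mol = 3.547 mol
H: 7.15 g ÷ 1.008 g/mol = 7.093 mol
Cl: 50.25 g ÷ 35.45 g/mol = 1.417 mol
Ratios (÷ 1.417): C 2.502, H 5.004, Cl 1.000
×2: C 5.00, H 10.01, Cl 2.00 → C5H10Cl2

C5H10Cl2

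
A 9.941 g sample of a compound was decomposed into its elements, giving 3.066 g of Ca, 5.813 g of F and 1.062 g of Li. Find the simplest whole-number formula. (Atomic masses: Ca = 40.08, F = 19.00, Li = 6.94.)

CaF4Li2

Ca: 3.066 g ÷ 40.08 g/mol = 0.0765 mol
F: 5.813 g ÷ 19.00 g/mol = 0.3059 mol
Li: 1.062 g ÷ 6.94 g/mol = 0.153 mol
Smallest is Ca at 0.0765 mol; normalising gives Ca 1.000, F 3.999, Li 2.000
≈ 1:4:2 → CaF4Li2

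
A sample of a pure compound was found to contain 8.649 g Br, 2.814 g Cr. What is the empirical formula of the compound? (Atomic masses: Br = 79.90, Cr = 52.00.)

Br: 8.649 g ÷ 79.90 g/mol = 0.1082 mol
Cr: 2.814 g ÷ 52.00 g/mol = 0.05412 mol
Smallest is Cr at 0.05412 mol; normalising gives Br 2.000, Cr 1.000
→ Br2Cr

Br2Cr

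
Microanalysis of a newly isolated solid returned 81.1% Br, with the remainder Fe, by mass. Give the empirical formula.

Br3Fe

Assume 100 g: 81.1 g Br, 18.9 g Fe.
Moles — Br: 81.1 / 79.90 = 1.015 mol; Fe: 18.9 / 55.85 = 0.3384 mol
Ratios (÷ 0.3384): Br 2.999, Fe 1.000
→ Br3Fe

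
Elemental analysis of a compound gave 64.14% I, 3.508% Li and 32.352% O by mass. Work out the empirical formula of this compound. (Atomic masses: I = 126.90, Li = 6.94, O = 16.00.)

ILiO4

Assume 100 g: 64.14 g I, 3.508 g Li, 32.352 g O.
n(I) = 64.14/126.90 = 0.5054, n(Li) = 3.508/6.94 = 0.5055, n(O) = 32.352/16.00 = 2.022
Smallest is I at 0.5054 mol; normalising gives I 1.000, Li 1.000, O 4.000
→ ILiO4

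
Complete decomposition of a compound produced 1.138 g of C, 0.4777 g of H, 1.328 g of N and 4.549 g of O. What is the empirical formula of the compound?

n(C) = 1.138/12.01 = 0.09475, n(H) = 0.4777/1.008 = 0.4739, n(N) = 1.328/14.01 = 0.09479, n(O) = 4.549/16.00 = 0.2843
Ratios (÷ 0.09475): C 1.000, H 5.001, N 1.000, O 3.001
→ CH5NO3

CH5NO3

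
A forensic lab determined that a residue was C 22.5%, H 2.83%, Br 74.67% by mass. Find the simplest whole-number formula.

Assume 100 g: 22.5 g C, 2.83 g H, 74.67 g Br.
n(C) = 22.5/12.01 = 1.873, n(H) = 2.83/1.008 = 2.808, n(Br) = 74.67/79.90 = 0.9345
Ratios (÷ 0.9345): C 2.005, H 3.004, Br 1.000
Ratio ≈ 2:3:1, so the empirical formula is C2H3Br

C2H3Br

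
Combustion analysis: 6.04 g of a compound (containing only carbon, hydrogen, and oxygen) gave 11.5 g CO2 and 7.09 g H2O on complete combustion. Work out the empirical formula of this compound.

C2H6O

mol C = 11.5 / 44.01 = 0.2613; mass C = 0.2613 × 12.01 = 3.138 g
mol H = 2 × (7.09 / 18.02) = 0.7869; mass H = 0.7869 × 1.008 = 0.7932 g
mass O = 6.04 − (3.931) = 2.109 g → mol O = 0.1318
Divide by the smallest (0.1318 mol O): C 1.983, H 5.971, O 1.000
→ C2H6O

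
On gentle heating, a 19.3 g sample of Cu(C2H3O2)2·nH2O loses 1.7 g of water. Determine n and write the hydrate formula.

Mass of anhydrous Cu(C2H3O2)2 = 19.3 − 1.7 = 17.6 g
mol H2O = 1.7 / 18.02 = 0.09434
Molar mass of Cu(C2H3O2)2 = 181.64 g/mol → mol Cu(C2H3O2)2 = 17.6 / 181.64 = 0.0969
n = 0.09434 / 0.0969 = 0.97 ≈ 1 → Cu(C2H3O2)2·H2O

Cu(C2H3O2)2·H2O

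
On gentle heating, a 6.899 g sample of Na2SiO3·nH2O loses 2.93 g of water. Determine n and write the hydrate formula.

Mass of anhydrous Na2SiO3 = 6.899 − 2.93 = 3.969 g
mol H2O = 2.93 / 18.02 = 0.1626
Molar mass of Na2SiO3 = 122.07 g/mol → mol Na2SiO3 = 3.969 / 122.07 = 0.03251
n = 0.1626 / 0.03251 = 5.00 ≈ 5 → Na2SiO3·5H2O

Na2SiO3·5H2O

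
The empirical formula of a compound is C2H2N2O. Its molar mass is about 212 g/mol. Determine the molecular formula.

Empirical-formula mass = 70.06 g/mol
n = 212 / 70.06 = 3.03 ≈ 3
Molecular formula = (C2H2N2O)3 = C6H6N6O3

C6H6N6O3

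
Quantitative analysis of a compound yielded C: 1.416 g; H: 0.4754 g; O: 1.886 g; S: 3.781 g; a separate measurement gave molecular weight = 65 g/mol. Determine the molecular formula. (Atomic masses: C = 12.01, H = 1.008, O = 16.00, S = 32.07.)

Moles — C: 1.416 / 12.01 = 0.1179 mol; H: 0.4754 / 1.008 = 0.4716 mol; O: 1.886 / 16.00 = 0.1179 mol; S: 3.781 / 32.07 = 0.1179 mol
Ratios (÷ 0.1179): C 1.000, H 4.001, O 1.000, S 1.000
→ CH4OS
Empirical-formula mass = 64.11 g/mol
n = 65 / 64.11 = 1.01 ≈ 1
Molecular formula = empirical formula = CH4OS

CH4OS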